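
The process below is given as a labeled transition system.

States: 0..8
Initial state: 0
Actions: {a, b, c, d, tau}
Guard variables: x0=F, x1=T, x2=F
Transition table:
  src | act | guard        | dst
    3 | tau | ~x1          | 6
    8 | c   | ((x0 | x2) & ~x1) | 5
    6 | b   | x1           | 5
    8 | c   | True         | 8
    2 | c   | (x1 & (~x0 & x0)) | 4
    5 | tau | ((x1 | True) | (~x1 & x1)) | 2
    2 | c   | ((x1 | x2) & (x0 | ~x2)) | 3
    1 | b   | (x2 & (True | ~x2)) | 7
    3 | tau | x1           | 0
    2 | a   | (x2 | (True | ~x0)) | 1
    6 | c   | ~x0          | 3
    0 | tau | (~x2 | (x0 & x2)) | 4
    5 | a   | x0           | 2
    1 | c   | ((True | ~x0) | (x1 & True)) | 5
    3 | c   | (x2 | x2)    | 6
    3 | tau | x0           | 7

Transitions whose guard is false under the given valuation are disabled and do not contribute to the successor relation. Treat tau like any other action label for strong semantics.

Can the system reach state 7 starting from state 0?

Answer: UNREACHABLE

Analysis:
After dropping false guards: 9 live edges.
depth 0: {0}
depth 1: {4}  now seen {0,4}
R = {0,4}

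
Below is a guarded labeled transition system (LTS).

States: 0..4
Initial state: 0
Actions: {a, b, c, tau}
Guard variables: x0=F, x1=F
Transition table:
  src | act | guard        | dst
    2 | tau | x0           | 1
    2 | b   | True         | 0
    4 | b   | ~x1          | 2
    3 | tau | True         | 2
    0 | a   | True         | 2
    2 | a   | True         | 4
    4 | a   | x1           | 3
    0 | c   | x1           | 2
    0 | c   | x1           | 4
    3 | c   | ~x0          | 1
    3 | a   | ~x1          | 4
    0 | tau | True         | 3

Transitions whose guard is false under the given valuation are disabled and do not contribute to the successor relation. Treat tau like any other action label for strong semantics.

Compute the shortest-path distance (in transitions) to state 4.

Layered search for 4:
  L0 = {0}
  L1 = {2,3}
  L2 = {1,4}
first hit 4 at d=2 via a·a

Answer: 2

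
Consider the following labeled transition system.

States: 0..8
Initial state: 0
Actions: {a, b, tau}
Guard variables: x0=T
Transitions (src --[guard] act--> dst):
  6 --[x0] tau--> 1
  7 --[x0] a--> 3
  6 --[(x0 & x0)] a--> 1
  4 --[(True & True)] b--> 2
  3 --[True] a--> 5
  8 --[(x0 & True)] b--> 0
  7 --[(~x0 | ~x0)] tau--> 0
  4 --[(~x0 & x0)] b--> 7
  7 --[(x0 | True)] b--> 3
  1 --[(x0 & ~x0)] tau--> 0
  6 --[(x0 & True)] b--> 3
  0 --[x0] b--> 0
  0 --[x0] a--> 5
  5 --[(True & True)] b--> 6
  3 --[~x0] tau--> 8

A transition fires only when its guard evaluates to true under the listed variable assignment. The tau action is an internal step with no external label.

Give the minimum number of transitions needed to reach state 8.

Answer: UNREACHABLE

Working:
Layered search for 8:
  depth 0: {0}
  depth 1: {5}
  depth 2: {6}
  depth 3: {1,3}
8 never appears.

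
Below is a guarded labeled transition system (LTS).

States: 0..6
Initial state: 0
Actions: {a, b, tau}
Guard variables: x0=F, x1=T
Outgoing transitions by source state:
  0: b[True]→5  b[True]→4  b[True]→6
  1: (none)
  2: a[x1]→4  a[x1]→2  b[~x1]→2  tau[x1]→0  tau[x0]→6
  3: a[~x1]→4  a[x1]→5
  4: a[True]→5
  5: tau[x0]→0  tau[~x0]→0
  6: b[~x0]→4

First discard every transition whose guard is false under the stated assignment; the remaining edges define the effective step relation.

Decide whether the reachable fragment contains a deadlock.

Reachable = {0,4,5,6}
  0: b→4  b→5  b→6  [3 out]
  4: a→5  [1 out]
  5: tau→0  [1 out]
  6: b→4  [1 out]

Answer: DEADLOCK-FREE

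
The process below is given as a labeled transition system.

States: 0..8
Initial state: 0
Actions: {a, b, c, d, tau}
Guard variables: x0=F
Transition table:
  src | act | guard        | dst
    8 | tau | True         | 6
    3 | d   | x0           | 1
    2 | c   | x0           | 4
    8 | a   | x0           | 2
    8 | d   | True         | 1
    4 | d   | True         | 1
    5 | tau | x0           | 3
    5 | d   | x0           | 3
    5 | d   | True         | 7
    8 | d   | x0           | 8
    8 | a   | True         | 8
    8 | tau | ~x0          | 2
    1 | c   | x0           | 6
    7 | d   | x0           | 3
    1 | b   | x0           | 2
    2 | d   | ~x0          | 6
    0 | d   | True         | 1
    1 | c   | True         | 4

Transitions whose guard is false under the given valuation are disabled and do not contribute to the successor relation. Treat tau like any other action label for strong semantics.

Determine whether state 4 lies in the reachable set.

Guard filter leaves 9 enabled edge(s).
L0 = {0}
L1 = {1}  cumulative {0,1}
L2 = {4}  cumulative {0,1,4}
Reach set: {0,1,4}
trace reaching 4: d·c

Answer: REACHABLE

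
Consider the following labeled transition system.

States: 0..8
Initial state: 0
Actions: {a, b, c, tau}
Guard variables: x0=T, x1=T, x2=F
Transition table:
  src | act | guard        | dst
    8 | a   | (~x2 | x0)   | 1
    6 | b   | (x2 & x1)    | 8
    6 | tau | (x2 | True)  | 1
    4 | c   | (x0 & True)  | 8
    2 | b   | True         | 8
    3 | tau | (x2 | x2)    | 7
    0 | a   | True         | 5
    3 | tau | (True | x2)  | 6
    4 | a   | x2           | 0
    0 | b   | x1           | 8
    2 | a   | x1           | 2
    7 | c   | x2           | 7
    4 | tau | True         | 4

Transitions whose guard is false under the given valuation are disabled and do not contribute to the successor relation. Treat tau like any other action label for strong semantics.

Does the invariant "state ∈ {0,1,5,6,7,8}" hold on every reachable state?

Answer: INVARIANT HOLDS

Working:
Safe = {0,1,5,6,7,8}
Reach set: {0,1,5,8}
  0: ok
  1: ok
  5: ok
  8: ok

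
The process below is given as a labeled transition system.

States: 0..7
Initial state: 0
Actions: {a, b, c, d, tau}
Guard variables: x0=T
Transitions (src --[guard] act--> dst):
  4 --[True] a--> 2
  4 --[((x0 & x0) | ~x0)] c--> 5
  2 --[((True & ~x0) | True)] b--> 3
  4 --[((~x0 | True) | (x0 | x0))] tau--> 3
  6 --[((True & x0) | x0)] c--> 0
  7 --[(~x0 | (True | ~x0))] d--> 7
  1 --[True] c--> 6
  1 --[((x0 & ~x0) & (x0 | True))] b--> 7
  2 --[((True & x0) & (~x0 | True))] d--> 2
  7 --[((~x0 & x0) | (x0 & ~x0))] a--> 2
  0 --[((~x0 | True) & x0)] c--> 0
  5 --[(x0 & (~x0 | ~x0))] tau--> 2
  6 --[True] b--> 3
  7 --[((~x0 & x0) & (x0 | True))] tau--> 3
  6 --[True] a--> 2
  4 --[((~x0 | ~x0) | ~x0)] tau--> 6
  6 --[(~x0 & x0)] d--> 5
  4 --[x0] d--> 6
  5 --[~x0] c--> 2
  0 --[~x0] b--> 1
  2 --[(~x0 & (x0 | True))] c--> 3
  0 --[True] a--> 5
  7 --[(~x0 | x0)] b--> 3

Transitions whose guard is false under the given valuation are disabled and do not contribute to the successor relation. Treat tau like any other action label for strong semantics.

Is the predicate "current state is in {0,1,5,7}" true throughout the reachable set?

Allowed set {0,1,5,7}
R = {0,5}
  0: ✓
  5: ✓

Answer: INVARIANT HOLDS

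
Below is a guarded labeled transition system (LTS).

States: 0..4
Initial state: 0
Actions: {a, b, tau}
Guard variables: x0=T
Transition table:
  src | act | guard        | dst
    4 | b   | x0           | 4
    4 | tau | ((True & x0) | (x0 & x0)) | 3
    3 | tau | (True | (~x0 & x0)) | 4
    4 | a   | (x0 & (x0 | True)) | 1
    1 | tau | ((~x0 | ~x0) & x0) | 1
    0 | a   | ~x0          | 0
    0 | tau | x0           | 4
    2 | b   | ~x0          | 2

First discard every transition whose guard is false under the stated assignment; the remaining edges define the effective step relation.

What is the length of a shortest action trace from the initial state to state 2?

BFS to 2:
  L0 = {0}
  L1 = {4}
  L2 = {1,3}
2 never appears.

Answer: UNREACHABLE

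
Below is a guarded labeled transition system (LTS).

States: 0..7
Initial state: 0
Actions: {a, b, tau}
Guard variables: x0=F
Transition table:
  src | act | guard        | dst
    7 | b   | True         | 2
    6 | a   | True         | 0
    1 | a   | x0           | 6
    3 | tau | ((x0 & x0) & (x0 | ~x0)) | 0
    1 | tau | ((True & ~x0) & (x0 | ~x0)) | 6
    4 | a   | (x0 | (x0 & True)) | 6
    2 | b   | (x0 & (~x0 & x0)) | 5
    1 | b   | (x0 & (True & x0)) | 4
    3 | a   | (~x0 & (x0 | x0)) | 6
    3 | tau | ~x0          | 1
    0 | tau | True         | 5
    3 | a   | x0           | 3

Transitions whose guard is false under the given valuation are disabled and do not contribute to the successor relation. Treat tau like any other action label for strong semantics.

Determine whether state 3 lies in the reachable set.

Answer: UNREACHABLE

Analysis:
Guard filter leaves 5 enabled edge(s).
L0 = {0}
L1 = {5}  total {0,5}
R = {0,5}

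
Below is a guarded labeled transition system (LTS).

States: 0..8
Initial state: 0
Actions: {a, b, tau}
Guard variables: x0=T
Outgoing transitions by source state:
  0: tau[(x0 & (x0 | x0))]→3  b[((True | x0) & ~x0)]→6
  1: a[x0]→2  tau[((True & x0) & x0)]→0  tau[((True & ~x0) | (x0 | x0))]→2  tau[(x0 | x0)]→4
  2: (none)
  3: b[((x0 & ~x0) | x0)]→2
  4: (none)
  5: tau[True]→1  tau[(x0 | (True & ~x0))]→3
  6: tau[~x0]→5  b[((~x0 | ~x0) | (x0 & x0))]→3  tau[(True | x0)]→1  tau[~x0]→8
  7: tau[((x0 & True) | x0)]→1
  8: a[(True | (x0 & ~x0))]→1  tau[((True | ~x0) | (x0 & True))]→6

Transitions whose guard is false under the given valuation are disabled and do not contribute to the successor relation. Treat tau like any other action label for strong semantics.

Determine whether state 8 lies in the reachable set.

Answer: UNREACHABLE

Trace:
After dropping false guards: 13 live edges.
L0 = {0}
L1 = {3}  total {0,3}
L2 = {2}  total {0,2,3}
Reach set: {0,2,3}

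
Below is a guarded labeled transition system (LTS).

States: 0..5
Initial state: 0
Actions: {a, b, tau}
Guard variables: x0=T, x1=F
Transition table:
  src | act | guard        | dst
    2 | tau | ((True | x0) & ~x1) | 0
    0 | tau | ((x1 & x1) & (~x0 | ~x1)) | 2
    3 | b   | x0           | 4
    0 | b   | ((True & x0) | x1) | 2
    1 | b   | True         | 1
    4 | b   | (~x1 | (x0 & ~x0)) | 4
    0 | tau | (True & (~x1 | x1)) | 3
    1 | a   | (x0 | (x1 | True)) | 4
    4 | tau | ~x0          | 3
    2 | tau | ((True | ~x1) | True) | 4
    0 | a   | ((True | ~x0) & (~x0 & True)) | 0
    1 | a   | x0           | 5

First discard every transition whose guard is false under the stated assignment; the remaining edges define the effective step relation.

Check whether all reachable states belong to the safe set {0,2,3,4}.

Safe = {0,2,3,4}
R = {0,2,3,4}
  0: ✓
  2: ✓
  3: ✓
  4: ✓

Answer: INVARIANT HOLDS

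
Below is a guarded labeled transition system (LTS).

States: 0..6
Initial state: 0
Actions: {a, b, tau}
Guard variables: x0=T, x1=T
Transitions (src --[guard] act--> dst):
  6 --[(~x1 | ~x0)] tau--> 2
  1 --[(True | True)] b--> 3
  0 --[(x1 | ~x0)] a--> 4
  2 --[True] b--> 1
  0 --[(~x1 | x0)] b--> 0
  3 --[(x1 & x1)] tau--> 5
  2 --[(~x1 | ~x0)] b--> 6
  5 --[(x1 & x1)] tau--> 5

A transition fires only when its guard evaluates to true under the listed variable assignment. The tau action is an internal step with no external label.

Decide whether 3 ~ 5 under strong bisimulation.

Answer: BISIMILAR

Analysis:
Refine partition for ~:
  round 0: {{0,1,2,3,4,5,6}}
  round 1: {{0},{1,2},{3,5},{4,6}}
  round 2: {{0},{1},{2},{3,5},{4,6}}
stable after 3 split(s): 5 block(s)
class of 3: {3,5}; class of 5: {3,5}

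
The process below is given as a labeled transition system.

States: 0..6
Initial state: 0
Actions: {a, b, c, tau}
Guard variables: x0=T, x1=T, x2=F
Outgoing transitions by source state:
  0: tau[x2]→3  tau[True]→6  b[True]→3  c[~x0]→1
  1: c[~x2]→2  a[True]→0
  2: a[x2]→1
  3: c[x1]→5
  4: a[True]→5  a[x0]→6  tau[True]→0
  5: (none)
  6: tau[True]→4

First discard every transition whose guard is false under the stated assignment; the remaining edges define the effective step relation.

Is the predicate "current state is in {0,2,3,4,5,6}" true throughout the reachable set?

Safe = {0,2,3,4,5,6}
R = {0,3,4,5,6}
  0: ok
  3: ok
  4: ok
  5: ok
  6: ok

Answer: INVARIANT HOLDS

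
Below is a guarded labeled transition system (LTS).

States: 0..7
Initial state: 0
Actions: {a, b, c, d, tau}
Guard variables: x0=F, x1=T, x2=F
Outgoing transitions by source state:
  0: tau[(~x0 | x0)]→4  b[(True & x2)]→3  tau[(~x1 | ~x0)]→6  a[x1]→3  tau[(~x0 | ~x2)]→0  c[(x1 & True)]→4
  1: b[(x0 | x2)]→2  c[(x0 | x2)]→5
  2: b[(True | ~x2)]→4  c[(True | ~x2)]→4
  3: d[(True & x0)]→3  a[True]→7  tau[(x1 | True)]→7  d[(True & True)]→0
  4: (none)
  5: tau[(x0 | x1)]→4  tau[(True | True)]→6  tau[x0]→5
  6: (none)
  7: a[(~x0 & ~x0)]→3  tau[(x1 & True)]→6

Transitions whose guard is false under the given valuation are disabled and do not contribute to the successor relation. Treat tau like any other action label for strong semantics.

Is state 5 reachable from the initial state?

After dropping false guards: 14 live edges.
L0 = {0}
L1 = {3,4,6}  cumulative {0,3,4,6}
L2 = {7}  cumulative {0,3,4,6,7}
Reach set: {0,3,4,6,7}

Answer: UNREACHABLE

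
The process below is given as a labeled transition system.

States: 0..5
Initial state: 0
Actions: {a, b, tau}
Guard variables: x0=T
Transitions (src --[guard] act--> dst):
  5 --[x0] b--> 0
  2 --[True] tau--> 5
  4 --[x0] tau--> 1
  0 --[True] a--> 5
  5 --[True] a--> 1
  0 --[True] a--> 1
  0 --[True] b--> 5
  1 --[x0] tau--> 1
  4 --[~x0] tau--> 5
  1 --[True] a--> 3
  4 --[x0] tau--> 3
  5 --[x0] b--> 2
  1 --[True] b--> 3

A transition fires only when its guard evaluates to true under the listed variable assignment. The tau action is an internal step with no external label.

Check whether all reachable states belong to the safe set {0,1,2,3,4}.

Safe = {0,1,2,3,4}
Reachable = {0,1,2,3,5}
  0: ok
  1: ok
  2: ok
  3: ok
  5: ✗ unsafe
counterexample path to 5: a

Answer: INVARIANT VIOLATED at state 5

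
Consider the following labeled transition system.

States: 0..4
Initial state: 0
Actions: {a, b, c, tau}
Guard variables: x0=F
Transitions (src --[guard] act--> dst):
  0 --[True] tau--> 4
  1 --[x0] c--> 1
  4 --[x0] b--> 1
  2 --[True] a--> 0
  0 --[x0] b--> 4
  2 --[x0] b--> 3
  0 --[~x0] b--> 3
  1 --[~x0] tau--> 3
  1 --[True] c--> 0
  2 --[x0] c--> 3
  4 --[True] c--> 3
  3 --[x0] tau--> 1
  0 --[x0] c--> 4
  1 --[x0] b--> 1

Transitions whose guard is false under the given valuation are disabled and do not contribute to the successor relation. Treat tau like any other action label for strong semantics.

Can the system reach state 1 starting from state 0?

Answer: UNREACHABLE

Trace:
After dropping false guards: 6 live edges.
depth 0: {0}
depth 1: {3,4}  now seen {0,3,4}
Reachable = {0,3,4}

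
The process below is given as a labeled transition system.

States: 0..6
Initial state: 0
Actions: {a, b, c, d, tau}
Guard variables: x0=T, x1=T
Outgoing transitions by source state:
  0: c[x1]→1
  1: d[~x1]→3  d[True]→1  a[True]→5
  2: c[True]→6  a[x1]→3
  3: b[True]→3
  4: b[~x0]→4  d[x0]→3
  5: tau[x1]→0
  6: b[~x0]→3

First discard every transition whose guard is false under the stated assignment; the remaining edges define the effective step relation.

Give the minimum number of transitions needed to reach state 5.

Breadth-first toward 5:
  Layer 0: {0}
  Layer 1: {1}
  Layer 2: {5}
first hit 5 at d=2 via c·a

Answer: 2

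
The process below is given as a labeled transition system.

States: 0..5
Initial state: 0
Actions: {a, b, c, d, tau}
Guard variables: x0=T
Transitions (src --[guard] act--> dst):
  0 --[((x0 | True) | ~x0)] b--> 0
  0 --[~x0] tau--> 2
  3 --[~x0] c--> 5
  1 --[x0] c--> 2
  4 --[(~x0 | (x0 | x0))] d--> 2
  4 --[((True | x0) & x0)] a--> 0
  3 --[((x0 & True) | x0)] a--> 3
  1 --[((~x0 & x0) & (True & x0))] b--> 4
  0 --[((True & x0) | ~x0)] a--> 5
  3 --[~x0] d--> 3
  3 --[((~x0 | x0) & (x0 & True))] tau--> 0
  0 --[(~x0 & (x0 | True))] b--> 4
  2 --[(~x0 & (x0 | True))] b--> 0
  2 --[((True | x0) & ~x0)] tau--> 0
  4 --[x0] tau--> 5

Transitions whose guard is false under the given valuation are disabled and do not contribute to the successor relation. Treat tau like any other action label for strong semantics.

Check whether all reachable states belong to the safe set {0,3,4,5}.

Allowed set {0,3,4,5}
Reach set: {0,5}
  0: safe
  5: safe

Answer: INVARIANT HOLDS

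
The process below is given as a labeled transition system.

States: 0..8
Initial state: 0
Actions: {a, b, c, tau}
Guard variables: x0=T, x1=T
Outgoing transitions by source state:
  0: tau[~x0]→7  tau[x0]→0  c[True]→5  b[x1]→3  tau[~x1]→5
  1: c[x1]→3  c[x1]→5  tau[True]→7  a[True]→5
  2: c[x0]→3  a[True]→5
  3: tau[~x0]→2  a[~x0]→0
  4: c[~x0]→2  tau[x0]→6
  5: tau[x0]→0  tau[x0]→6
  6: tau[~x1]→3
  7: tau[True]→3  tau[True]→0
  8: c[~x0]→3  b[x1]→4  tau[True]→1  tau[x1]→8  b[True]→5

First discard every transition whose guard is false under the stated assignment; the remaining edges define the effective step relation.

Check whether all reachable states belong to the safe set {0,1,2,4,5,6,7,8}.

Allowed set {0,1,2,4,5,6,7,8}
R = {0,3,5,6}
  0: ✓
  3: outside
  5: ✓
  6: ✓
witness against invariant: b → 3

Answer: INVARIANT VIOLATED at state 3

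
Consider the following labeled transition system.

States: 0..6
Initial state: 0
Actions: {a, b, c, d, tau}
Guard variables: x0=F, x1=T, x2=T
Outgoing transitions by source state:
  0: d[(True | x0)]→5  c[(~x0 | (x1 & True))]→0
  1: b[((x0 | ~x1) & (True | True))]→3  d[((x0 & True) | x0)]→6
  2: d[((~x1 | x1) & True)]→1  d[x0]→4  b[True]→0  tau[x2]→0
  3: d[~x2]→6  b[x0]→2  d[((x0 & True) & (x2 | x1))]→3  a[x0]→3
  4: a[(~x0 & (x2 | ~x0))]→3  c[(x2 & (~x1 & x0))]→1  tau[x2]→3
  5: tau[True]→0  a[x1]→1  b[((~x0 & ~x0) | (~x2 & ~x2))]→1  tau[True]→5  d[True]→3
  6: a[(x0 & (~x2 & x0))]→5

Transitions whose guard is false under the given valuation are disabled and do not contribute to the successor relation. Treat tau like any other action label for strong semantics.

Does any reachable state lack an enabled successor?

Answer: DEADLOCK at state 1

Analysis:
R = {0,1,3,5}
  0: c→0  d→5  [2 out]
  1: ∅  [STUCK]
  3: ∅  [STUCK]
  5: a→1  b→1  d→3  tau→0  tau→5  [5 out]
witness 1: d·a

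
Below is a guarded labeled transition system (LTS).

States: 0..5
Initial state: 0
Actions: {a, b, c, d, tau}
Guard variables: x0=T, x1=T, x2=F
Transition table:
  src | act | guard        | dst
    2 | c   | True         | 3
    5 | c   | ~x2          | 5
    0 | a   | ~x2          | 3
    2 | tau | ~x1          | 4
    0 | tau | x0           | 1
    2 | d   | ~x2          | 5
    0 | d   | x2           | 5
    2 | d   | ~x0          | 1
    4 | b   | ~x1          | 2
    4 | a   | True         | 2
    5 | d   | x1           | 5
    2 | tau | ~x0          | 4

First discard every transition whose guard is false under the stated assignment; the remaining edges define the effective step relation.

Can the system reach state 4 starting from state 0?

7 transition(s) survive guard evaluation.
depth 0: {0}
depth 1: {1,3}  now seen {0,1,3}
Reach set: {0,1,3}

Answer: UNREACHABLE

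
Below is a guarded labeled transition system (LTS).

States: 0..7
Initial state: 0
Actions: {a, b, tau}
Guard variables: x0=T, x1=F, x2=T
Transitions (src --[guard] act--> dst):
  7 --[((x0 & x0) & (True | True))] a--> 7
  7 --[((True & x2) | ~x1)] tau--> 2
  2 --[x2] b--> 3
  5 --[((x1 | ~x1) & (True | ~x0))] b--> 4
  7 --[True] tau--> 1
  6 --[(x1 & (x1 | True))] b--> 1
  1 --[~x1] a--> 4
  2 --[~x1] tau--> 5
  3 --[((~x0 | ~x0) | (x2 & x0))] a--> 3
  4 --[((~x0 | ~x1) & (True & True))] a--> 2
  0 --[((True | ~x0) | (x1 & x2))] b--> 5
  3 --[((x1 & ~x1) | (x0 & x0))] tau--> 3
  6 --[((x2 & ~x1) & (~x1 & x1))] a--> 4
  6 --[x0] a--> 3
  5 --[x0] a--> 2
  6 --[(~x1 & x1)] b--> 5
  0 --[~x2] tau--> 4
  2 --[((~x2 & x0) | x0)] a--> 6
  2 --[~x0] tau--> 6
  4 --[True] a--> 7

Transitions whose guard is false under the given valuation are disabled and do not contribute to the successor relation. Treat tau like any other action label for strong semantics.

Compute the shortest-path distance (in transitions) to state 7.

Layered search for 7:
  depth 0: {0}
  depth 1: {5}
  depth 2: {2,4}
  depth 3: {3,6,7}
7 enters at depth 3; path b·b·a

Answer: 3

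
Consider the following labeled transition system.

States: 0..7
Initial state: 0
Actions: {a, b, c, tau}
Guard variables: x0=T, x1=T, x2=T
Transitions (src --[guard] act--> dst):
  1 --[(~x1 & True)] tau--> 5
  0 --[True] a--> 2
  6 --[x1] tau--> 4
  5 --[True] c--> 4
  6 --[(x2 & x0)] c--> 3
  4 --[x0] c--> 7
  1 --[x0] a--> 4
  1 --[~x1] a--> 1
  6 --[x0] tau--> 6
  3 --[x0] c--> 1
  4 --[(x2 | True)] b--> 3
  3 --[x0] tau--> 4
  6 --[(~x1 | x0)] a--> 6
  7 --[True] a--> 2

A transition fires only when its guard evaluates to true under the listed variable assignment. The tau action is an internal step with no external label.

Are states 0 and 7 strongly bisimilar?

Answer: BISIMILAR

Trace:
Compute ~ classes (split until stable):
  π0 = {{0,1,2,3,4,5,6,7}}
  π1 = {{0,1,7},{2},{3},{4},{5},{6}}
  π2 = {{0,7},{1},{2},{3},{4},{5},{6}}
Fixed point at round 3; 7 class(es).
0∈{0,7}, 7∈{0,7}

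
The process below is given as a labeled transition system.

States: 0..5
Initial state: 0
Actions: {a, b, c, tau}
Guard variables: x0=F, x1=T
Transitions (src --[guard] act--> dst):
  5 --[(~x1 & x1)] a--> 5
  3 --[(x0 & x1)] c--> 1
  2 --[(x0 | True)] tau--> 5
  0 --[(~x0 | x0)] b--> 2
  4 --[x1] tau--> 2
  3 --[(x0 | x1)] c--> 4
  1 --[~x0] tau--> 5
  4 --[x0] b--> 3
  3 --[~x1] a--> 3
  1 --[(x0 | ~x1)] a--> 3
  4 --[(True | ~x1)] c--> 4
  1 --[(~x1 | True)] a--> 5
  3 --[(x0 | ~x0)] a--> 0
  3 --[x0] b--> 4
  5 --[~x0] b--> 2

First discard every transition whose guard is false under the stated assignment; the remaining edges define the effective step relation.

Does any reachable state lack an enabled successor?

Reach set: {0,2,5}
  0: b→2  [deg 1]
  2: tau→5  [deg 1]
  5: b→2  [deg 1]

Answer: DEADLOCK-FREE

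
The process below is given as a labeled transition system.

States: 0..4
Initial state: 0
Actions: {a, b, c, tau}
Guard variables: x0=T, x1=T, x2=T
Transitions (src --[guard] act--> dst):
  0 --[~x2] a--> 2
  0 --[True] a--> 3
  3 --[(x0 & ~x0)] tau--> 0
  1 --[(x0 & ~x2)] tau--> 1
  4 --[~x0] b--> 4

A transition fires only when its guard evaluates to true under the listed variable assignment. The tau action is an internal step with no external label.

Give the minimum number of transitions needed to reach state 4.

BFS to 4:
  L0 = {0}
  L1 = {3}
4 never appears.

Answer: UNREACHABLE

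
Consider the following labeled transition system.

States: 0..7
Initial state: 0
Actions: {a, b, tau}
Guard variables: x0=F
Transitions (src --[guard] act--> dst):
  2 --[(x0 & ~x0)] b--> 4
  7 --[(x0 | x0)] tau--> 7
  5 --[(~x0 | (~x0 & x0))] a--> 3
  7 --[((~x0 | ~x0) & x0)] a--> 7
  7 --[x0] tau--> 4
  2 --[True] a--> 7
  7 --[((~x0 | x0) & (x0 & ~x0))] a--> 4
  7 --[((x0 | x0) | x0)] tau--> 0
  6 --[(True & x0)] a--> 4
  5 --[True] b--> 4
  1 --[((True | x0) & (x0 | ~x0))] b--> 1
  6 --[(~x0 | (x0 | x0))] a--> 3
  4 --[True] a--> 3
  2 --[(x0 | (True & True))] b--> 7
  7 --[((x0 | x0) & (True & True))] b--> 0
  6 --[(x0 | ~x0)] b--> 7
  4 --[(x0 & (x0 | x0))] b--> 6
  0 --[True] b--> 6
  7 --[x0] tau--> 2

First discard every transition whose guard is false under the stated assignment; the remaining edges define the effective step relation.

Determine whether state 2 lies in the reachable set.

Answer: UNREACHABLE

Trace:
Guard filter leaves 9 enabled edge(s).
Layer 0: {0}
Layer 1: {6}  total {0,6}
Layer 2: {3,7}  total {0,3,6,7}
R = {0,3,6,7}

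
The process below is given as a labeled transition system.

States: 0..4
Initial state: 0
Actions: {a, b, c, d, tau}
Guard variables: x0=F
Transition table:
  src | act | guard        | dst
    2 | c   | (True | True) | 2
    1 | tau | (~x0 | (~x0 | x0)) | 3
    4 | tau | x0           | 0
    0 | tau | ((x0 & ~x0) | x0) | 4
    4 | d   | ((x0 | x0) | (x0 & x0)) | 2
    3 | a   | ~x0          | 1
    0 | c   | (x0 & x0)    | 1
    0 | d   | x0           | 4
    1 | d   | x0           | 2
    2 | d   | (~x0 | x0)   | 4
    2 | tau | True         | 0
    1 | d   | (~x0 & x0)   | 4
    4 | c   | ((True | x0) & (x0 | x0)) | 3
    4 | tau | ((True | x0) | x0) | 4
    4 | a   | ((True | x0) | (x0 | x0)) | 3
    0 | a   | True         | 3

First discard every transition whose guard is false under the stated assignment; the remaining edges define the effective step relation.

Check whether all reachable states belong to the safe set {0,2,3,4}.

Answer: INVARIANT VIOLATED at state 1

Trace:
Inv-set: {0,2,3,4}
Reach set: {0,1,3}
  0: safe
  1: outside
  3: safe
reach 1 via a·a — violates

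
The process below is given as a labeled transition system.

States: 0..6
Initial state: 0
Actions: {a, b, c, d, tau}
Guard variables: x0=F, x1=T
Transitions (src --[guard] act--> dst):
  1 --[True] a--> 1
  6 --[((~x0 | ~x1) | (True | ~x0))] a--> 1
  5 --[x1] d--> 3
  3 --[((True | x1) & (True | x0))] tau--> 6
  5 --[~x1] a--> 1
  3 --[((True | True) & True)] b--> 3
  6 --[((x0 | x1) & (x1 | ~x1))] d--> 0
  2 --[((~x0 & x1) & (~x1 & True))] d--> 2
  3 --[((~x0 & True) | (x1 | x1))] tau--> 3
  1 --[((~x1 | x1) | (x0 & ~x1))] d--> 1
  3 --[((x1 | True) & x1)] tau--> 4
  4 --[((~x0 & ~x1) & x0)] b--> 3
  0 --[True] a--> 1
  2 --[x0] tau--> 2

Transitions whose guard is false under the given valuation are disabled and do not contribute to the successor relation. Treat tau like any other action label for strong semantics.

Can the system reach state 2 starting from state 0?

Answer: UNREACHABLE

Trace:
After dropping false guards: 10 live edges.
L0 = {0}
L1 = {1}  total {0,1}
Reachable = {0,1}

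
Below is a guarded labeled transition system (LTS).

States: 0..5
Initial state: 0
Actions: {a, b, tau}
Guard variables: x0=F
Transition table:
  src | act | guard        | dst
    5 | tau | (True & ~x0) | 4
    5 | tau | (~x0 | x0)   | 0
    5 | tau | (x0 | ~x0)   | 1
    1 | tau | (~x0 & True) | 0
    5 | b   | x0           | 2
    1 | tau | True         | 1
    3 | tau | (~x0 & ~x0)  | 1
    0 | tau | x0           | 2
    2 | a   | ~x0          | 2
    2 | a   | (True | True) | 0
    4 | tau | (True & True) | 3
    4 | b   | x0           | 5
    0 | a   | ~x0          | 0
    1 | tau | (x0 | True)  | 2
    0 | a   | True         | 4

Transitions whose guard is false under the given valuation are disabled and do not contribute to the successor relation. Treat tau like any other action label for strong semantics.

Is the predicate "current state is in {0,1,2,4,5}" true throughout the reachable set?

Answer: INVARIANT VIOLATED at state 3

Trace:
Safe = {0,1,2,4,5}
Reachable = {0,1,2,3,4}
  0: ok
  1: ok
  2: ok
  3: outside
  4: ok
counterexample path to 3: a·tau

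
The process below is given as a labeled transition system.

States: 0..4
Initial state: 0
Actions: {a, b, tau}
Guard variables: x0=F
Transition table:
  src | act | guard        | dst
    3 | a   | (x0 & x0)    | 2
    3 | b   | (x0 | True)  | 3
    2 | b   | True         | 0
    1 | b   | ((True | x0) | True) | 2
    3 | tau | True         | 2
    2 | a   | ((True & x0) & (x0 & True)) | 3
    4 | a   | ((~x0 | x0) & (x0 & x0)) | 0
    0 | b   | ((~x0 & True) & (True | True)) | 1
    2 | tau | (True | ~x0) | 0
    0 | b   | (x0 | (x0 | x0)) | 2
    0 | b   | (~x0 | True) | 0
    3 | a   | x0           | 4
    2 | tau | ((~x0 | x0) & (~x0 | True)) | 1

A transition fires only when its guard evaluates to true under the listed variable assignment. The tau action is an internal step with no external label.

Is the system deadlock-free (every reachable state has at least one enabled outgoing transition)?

Reachable = {0,1,2}
  0: b→0  b→1  [2 exit(s)]
  1: b→2  [1 exit(s)]
  2: b→0  tau→0  tau→1  [3 exit(s)]

Answer: DEADLOCK-FREE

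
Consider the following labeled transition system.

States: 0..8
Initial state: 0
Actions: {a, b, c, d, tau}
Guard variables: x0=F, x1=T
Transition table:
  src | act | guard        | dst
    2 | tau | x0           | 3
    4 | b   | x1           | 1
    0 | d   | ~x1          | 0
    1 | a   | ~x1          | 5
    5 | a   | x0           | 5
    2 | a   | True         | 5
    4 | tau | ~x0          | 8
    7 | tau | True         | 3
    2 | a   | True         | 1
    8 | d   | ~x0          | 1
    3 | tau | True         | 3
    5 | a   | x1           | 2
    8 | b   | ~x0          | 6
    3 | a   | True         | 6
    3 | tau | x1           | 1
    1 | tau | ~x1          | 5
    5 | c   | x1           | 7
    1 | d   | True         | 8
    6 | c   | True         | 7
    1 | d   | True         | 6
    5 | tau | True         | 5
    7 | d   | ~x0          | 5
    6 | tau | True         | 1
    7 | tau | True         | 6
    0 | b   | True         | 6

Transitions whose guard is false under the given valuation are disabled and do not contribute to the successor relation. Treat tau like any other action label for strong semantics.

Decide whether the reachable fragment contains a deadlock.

Answer: DEADLOCK-FREE

Analysis:
Reach set: {0,1,2,3,5,6,7,8}
  0: b→6  [deg 1]
  1: d→6  d→8  [deg 2]
  2: a→1  a→5  [deg 2]
  3: a→6  tau→1  tau→3  [deg 3]
  5: a→2  c→7  tau→5  [deg 3]
  6: c→7  tau→1  [deg 2]
  7: d→5  tau→3  tau→6  [deg 3]
  8: b→6  d→1  [deg 2]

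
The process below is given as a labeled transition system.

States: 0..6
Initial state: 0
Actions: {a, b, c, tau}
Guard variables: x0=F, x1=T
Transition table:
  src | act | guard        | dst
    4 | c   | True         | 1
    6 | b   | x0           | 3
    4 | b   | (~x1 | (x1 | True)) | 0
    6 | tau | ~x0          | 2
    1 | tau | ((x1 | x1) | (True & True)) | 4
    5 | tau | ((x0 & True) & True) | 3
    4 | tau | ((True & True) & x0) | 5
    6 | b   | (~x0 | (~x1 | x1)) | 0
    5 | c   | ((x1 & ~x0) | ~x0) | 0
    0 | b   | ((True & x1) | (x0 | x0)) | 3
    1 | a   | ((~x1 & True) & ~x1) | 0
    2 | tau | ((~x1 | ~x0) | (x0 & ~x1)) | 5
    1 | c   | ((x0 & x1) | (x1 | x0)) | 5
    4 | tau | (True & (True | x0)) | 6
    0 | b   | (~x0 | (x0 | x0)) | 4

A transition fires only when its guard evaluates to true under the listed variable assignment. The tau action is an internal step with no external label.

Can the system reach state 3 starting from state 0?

Answer: REACHABLE

Analysis:
After dropping false guards: 11 live edges.
L0 = {0}
L1 = {3,4}  cumulative {0,3,4}
L2 = {1,6}  cumulative {0,1,3,4,6}
L3 = {2,5}  cumulative {0,1,2,3,4,5,6}
Reach set: {0,1,2,3,4,5,6}
trace reaching 3: b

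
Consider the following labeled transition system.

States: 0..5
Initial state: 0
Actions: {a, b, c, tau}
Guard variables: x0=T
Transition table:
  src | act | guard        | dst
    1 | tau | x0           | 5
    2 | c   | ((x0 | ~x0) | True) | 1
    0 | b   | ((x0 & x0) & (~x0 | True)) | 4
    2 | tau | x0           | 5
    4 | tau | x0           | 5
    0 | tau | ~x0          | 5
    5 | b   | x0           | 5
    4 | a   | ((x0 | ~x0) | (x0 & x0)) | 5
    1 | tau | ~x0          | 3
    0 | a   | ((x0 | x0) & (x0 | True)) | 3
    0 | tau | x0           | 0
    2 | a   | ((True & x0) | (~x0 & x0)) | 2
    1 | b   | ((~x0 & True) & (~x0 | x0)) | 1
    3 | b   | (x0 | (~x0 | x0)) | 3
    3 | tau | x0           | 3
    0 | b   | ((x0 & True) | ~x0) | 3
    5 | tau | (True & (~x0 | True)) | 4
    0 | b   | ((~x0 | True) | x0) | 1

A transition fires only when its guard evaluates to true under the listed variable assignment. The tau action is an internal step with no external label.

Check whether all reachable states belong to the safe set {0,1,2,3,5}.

Answer: INVARIANT VIOLATED at state 4

Trace:
Inv-set: {0,1,2,3,5}
Reach set: {0,1,3,4,5}
  0: safe
  1: safe
  3: safe
  4: outside
  5: safe
witness against invariant: b → 4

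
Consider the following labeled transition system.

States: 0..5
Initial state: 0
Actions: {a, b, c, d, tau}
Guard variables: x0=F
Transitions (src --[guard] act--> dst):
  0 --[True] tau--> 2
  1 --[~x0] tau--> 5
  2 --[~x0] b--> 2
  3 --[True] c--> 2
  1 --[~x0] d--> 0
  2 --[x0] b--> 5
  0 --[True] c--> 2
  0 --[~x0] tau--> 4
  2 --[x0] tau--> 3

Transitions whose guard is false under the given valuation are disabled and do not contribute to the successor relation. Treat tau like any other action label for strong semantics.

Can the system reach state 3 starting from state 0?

Answer: UNREACHABLE

Analysis:
Guard filter leaves 7 enabled edge(s).
depth 0: {0}
depth 1: {2,4}  total {0,2,4}
Reach set: {0,2,4}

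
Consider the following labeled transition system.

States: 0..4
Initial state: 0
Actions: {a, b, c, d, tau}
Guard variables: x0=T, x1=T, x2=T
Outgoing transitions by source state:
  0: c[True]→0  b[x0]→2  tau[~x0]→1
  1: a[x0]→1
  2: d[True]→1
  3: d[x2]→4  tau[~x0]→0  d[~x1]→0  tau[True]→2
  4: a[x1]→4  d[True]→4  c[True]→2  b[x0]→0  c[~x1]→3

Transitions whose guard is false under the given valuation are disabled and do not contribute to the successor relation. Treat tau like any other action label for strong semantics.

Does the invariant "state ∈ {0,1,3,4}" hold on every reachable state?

Safe = {0,1,3,4}
Reachable = {0,1,2}
  0: safe
  1: safe
  2: ✗ unsafe
witness against invariant: b → 2

Answer: INVARIANT VIOLATED at state 2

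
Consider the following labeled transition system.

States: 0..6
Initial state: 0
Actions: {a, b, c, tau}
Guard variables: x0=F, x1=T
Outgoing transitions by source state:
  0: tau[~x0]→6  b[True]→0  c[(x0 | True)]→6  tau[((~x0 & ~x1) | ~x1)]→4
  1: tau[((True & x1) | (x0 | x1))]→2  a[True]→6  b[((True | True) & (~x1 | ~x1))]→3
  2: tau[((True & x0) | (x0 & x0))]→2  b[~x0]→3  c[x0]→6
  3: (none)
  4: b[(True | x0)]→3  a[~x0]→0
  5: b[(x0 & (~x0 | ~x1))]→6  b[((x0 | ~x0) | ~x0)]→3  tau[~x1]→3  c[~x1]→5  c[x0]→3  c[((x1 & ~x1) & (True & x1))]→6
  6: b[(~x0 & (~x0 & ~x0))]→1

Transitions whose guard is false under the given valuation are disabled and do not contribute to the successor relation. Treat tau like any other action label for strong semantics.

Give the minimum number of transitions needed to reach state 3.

Layered search for 3:
  Layer 0: {0}
  Layer 1: {6}
  Layer 2: {1}
  Layer 3: {2}
  Layer 4: {3}
depth(3)=4, e.g. c·b·tau·b

Answer: 4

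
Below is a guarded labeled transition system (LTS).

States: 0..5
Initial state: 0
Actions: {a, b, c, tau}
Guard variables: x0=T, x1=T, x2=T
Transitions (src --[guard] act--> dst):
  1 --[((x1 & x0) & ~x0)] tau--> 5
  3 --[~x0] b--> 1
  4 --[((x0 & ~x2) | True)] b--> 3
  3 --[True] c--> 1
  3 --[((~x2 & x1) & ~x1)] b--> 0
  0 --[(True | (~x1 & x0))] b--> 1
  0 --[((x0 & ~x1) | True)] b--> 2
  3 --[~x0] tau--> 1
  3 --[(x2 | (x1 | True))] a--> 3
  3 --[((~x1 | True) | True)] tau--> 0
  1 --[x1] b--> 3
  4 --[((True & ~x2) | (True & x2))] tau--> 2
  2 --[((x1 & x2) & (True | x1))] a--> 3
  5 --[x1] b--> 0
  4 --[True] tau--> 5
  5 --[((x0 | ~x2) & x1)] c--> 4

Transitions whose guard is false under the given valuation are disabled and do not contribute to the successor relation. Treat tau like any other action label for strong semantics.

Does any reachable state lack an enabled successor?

Reach set: {0,1,2,3}
  0: b→1  b→2  [2 exit(s)]
  1: b→3  [1 exit(s)]
  2: a→3  [1 exit(s)]
  3: a→3  c→1  tau→0  [3 exit(s)]

Answer: DEADLOCK-FREE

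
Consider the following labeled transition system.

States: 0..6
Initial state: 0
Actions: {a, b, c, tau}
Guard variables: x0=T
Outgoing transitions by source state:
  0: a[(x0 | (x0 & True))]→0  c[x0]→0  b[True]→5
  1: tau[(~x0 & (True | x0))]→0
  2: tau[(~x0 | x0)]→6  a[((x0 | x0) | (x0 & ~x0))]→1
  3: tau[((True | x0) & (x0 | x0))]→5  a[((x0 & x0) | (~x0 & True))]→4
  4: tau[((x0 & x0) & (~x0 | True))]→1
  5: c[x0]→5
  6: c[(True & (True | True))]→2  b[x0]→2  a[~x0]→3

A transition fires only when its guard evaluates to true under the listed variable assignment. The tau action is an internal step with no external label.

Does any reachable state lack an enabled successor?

Answer: DEADLOCK-FREE

Analysis:
Reachable = {0,5}
  0: a→0  b→5  c→0  [3 exit(s)]
  5: c→5  [1 exit(s)]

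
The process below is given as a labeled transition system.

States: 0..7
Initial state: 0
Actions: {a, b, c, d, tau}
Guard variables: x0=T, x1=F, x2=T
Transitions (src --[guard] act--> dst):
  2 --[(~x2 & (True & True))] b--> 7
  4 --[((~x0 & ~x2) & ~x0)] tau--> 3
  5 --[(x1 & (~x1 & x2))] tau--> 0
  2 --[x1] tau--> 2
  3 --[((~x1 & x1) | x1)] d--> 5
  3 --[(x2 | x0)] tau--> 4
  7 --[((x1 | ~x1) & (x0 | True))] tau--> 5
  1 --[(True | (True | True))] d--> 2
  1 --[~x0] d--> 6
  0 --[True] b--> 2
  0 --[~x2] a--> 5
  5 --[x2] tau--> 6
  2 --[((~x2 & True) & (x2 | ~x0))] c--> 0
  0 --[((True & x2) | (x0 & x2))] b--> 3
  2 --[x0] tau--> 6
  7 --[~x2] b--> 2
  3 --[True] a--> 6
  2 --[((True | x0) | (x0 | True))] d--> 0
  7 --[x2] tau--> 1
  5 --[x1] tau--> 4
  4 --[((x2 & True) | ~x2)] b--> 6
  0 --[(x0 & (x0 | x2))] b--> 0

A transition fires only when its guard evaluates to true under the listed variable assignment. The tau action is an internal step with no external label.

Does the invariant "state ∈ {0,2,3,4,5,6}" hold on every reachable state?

Answer: INVARIANT HOLDS

Working:
Safe = {0,2,3,4,5,6}
Reachable = {0,2,3,4,6}
  0: safe
  2: safe
  3: safe
  4: safe
  6: safe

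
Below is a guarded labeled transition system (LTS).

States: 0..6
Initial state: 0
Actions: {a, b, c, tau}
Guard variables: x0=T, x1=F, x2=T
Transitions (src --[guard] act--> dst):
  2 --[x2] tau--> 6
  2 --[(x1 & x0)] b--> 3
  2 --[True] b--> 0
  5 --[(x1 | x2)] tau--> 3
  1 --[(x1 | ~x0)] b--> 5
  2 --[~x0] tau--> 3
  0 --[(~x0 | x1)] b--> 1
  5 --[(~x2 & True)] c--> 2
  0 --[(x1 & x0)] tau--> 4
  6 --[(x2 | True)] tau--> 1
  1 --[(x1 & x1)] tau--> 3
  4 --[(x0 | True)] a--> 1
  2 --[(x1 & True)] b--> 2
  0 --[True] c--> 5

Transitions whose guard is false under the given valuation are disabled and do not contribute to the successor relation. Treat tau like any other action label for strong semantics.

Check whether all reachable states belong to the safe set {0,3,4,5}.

Answer: INVARIANT HOLDS

Trace:
Safe = {0,3,4,5}
Reachable = {0,3,5}
  0: safe
  3: safe
  5: safe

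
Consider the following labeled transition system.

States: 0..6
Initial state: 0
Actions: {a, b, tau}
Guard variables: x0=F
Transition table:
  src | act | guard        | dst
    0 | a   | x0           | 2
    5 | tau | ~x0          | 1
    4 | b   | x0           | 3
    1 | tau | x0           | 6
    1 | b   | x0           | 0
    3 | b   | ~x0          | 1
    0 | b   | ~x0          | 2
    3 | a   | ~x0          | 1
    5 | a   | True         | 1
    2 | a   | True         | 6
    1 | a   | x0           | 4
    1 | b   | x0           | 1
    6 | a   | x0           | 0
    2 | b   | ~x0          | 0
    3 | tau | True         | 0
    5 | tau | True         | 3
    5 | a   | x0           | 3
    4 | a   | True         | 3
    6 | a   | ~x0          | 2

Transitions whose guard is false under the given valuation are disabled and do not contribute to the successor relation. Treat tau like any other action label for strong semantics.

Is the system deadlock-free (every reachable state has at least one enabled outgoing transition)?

Answer: DEADLOCK-FREE

Analysis:
Reach set: {0,2,6}
  0: b→2  [1 out]
  2: a→6  b→0  [2 out]
  6: a→2  [1 out]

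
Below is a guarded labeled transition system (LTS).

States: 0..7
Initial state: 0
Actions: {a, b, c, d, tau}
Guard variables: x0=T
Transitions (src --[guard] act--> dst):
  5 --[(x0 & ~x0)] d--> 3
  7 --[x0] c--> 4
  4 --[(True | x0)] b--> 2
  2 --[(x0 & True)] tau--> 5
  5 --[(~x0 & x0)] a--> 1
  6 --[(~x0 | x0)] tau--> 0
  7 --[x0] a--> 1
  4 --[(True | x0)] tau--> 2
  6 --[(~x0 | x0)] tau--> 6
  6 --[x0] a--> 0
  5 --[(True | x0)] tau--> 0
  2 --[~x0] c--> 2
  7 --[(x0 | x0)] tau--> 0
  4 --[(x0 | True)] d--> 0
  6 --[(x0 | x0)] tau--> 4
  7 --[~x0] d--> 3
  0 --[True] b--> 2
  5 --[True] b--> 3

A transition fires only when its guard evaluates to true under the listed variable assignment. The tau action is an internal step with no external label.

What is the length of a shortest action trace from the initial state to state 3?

Answer: 3

Analysis:
BFS to 3:
  Layer 0: {0}
  Layer 1: {2}
  Layer 2: {5}
  Layer 3: {3}
3 enters at depth 3; path b·tau·b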